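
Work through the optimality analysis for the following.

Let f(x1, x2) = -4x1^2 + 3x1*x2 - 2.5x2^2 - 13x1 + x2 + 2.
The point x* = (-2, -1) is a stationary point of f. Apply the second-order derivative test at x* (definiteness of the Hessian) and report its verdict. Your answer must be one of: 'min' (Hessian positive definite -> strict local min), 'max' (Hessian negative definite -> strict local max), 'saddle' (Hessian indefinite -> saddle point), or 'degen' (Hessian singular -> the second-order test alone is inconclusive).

Compute the Hessian H = grad^2 f:
  H = [[-8, 3], [3, -5]]
Verify stationarity: grad f(x*) = H x* + g = (0, 0).
Eigenvalues of H: -9.8541, -3.1459.
Both eigenvalues < 0, so H is negative definite -> x* is a strict local max.

max


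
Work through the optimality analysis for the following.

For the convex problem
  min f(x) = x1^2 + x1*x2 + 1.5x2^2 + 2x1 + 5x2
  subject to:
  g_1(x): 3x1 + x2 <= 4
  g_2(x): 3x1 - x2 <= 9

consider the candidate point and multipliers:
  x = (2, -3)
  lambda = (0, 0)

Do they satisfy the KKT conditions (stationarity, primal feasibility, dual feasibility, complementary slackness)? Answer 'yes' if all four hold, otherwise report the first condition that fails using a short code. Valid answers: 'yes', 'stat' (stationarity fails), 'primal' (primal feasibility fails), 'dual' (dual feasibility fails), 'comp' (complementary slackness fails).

Gradient of f: grad f(x) = Q x + c = (3, -2)
Constraint values g_i(x) = a_i^T x - b_i:
  g_1((2, -3)) = -1
  g_2((2, -3)) = 0
Stationarity residual: grad f(x) + sum_i lambda_i a_i = (3, -2)
  -> stationarity FAILS
Primal feasibility (all g_i <= 0): OK
Dual feasibility (all lambda_i >= 0): OK
Complementary slackness (lambda_i * g_i(x) = 0 for all i): OK

Verdict: the first failing condition is stationarity -> stat.

stat


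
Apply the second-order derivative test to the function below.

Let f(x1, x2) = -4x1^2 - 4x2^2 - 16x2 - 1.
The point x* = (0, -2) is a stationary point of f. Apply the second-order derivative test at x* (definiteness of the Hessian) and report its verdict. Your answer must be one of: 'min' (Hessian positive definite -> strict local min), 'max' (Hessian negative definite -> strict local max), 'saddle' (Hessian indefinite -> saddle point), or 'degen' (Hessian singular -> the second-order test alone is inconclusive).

Compute the Hessian H = grad^2 f:
  H = [[-8, 0], [0, -8]]
Verify stationarity: grad f(x*) = H x* + g = (0, 0).
Eigenvalues of H: -8, -8.
Both eigenvalues < 0, so H is negative definite -> x* is a strict local max.

max


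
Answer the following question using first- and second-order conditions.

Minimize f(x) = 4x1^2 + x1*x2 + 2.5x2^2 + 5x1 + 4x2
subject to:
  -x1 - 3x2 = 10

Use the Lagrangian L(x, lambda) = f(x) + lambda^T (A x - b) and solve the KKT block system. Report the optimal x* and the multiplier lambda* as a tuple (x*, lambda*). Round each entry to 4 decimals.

Form the Lagrangian:
  L(x, lambda) = (1/2) x^T Q x + c^T x + lambda^T (A x - b)
Stationarity (grad_x L = 0): Q x + c + A^T lambda = 0.
Primal feasibility: A x = b.

This gives the KKT block system:
  [ Q   A^T ] [ x     ]   [-c ]
  [ A    0  ] [ lambda ] = [ b ]

Solving the linear system:
  x*      = (-0.7465, -3.0845)
  lambda* = (-4.0563)
  f(x*)   = 12.2465

x* = (-0.7465, -3.0845), lambda* = (-4.0563)


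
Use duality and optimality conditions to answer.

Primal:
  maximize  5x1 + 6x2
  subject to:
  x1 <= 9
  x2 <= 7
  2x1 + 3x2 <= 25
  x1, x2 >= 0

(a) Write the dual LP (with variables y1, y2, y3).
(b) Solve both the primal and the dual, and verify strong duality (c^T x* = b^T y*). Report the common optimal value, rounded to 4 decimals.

The standard primal-dual pair for 'max c^T x s.t. A x <= b, x >= 0' is:
  Dual:  min b^T y  s.t.  A^T y >= c,  y >= 0.

So the dual LP is:
  minimize  9y1 + 7y2 + 25y3
  subject to:
    y1 + 2y3 >= 5
    y2 + 3y3 >= 6
    y1, y2, y3 >= 0

Solving the primal: x* = (9, 2.3333).
  primal value c^T x* = 59.
Solving the dual: y* = (1, 0, 2).
  dual value b^T y* = 59.
Strong duality: c^T x* = b^T y*. Confirmed.

59


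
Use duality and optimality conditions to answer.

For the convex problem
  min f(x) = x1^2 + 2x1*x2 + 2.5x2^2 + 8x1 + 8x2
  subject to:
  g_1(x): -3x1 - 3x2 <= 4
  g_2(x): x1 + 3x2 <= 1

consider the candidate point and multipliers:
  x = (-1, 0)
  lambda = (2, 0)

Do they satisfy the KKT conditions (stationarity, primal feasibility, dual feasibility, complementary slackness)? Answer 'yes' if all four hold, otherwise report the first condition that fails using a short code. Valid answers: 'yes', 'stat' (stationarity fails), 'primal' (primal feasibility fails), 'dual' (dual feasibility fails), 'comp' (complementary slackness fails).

Gradient of f: grad f(x) = Q x + c = (6, 6)
Constraint values g_i(x) = a_i^T x - b_i:
  g_1((-1, 0)) = -1
  g_2((-1, 0)) = -2
Stationarity residual: grad f(x) + sum_i lambda_i a_i = (0, 0)
  -> stationarity OK
Primal feasibility (all g_i <= 0): OK
Dual feasibility (all lambda_i >= 0): OK
Complementary slackness (lambda_i * g_i(x) = 0 for all i): FAILS

Verdict: the first failing condition is complementary_slackness -> comp.

comp


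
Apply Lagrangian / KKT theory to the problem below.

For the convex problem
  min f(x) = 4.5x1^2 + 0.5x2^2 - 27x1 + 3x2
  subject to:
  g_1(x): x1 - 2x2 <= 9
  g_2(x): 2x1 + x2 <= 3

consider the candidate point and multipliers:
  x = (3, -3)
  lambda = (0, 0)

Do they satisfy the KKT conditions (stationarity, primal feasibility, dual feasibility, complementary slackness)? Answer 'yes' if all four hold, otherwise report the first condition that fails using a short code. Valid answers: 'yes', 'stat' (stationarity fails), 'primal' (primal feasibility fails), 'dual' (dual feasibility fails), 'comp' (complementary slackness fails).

Gradient of f: grad f(x) = Q x + c = (0, 0)
Constraint values g_i(x) = a_i^T x - b_i:
  g_1((3, -3)) = 0
  g_2((3, -3)) = 0
Stationarity residual: grad f(x) + sum_i lambda_i a_i = (0, 0)
  -> stationarity OK
Primal feasibility (all g_i <= 0): OK
Dual feasibility (all lambda_i >= 0): OK
Complementary slackness (lambda_i * g_i(x) = 0 for all i): OK

Verdict: yes, KKT holds.

yes


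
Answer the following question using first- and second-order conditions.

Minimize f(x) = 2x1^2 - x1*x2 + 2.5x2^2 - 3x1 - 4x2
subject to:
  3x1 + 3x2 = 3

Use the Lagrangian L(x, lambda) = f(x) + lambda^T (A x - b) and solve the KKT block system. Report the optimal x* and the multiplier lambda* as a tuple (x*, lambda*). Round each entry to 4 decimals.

Form the Lagrangian:
  L(x, lambda) = (1/2) x^T Q x + c^T x + lambda^T (A x - b)
Stationarity (grad_x L = 0): Q x + c + A^T lambda = 0.
Primal feasibility: A x = b.

This gives the KKT block system:
  [ Q   A^T ] [ x     ]   [-c ]
  [ A    0  ] [ lambda ] = [ b ]

Solving the linear system:
  x*      = (0.4545, 0.5455)
  lambda* = (0.5758)
  f(x*)   = -2.6364

x* = (0.4545, 0.5455), lambda* = (0.5758)


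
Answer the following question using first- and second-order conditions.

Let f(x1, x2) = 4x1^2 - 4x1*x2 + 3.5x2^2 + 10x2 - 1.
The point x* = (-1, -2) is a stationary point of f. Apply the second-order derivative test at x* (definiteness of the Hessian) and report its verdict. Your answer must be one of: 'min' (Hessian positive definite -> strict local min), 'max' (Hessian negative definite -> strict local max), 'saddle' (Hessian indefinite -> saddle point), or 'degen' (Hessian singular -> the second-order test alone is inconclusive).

Compute the Hessian H = grad^2 f:
  H = [[8, -4], [-4, 7]]
Verify stationarity: grad f(x*) = H x* + g = (0, 0).
Eigenvalues of H: 3.4689, 11.5311.
Both eigenvalues > 0, so H is positive definite -> x* is a strict local min.

min


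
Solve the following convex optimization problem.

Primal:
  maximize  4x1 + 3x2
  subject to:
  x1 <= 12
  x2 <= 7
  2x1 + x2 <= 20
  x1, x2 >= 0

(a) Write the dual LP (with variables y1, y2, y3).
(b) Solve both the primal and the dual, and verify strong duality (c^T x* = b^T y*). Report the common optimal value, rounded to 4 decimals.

The standard primal-dual pair for 'max c^T x s.t. A x <= b, x >= 0' is:
  Dual:  min b^T y  s.t.  A^T y >= c,  y >= 0.

So the dual LP is:
  minimize  12y1 + 7y2 + 20y3
  subject to:
    y1 + 2y3 >= 4
    y2 + y3 >= 3
    y1, y2, y3 >= 0

Solving the primal: x* = (6.5, 7).
  primal value c^T x* = 47.
Solving the dual: y* = (0, 1, 2).
  dual value b^T y* = 47.
Strong duality: c^T x* = b^T y*. Confirmed.

47


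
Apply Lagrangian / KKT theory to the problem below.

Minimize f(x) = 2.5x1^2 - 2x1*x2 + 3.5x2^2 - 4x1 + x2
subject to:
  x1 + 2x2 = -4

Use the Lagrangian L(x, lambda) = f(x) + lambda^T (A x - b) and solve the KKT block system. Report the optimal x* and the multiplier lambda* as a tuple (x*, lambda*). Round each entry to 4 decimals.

Form the Lagrangian:
  L(x, lambda) = (1/2) x^T Q x + c^T x + lambda^T (A x - b)
Stationarity (grad_x L = 0): Q x + c + A^T lambda = 0.
Primal feasibility: A x = b.

This gives the KKT block system:
  [ Q   A^T ] [ x     ]   [-c ]
  [ A    0  ] [ lambda ] = [ b ]

Solving the linear system:
  x*      = (-0.7429, -1.6286)
  lambda* = (4.4571)
  f(x*)   = 9.5857

x* = (-0.7429, -1.6286), lambda* = (4.4571)


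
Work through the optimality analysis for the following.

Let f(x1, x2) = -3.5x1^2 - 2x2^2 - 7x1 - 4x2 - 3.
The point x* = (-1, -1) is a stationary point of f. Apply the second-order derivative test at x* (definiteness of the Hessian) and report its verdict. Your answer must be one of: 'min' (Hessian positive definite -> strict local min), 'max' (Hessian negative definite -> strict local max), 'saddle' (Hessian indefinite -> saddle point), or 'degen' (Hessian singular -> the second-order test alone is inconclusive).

Compute the Hessian H = grad^2 f:
  H = [[-7, 0], [0, -4]]
Verify stationarity: grad f(x*) = H x* + g = (0, 0).
Eigenvalues of H: -7, -4.
Both eigenvalues < 0, so H is negative definite -> x* is a strict local max.

max


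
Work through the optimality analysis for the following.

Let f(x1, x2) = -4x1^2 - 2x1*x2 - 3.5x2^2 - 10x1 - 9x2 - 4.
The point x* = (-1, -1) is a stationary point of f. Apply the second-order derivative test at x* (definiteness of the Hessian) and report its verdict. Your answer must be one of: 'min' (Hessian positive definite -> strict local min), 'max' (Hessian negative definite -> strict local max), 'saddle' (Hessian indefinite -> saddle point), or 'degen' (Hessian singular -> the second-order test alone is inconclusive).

Compute the Hessian H = grad^2 f:
  H = [[-8, -2], [-2, -7]]
Verify stationarity: grad f(x*) = H x* + g = (0, 0).
Eigenvalues of H: -9.5616, -5.4384.
Both eigenvalues < 0, so H is negative definite -> x* is a strict local max.

max


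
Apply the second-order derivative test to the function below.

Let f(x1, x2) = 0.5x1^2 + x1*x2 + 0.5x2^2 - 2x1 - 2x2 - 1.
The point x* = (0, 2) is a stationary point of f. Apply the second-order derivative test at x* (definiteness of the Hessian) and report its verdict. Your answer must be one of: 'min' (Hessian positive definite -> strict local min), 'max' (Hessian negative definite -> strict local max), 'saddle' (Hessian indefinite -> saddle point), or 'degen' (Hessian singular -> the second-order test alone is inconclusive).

Compute the Hessian H = grad^2 f:
  H = [[1, 1], [1, 1]]
Verify stationarity: grad f(x*) = H x* + g = (0, 0).
Eigenvalues of H: 0, 2.
H has a zero eigenvalue (singular; positive semidefinite but not definite), so H is neither positive definite, negative definite, nor indefinite. The second-order test alone is inconclusive -> degen.
(Indeed, f is constant along the null direction of H through x*, so x* is not a strict local extremum.)

degen


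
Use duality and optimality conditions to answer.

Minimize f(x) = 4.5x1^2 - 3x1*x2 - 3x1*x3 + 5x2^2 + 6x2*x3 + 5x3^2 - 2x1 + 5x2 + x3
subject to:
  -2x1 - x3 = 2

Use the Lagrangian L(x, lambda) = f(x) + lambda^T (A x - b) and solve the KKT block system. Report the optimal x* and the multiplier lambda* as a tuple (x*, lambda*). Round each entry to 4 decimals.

Form the Lagrangian:
  L(x, lambda) = (1/2) x^T Q x + c^T x + lambda^T (A x - b)
Stationarity (grad_x L = 0): Q x + c + A^T lambda = 0.
Primal feasibility: A x = b.

This gives the KKT block system:
  [ Q   A^T ] [ x     ]   [-c ]
  [ A    0  ] [ lambda ] = [ b ]

Solving the linear system:
  x*      = (-0.8182, -0.5273, -0.3636)
  lambda* = (-3.3455)
  f(x*)   = 2.6636

x* = (-0.8182, -0.5273, -0.3636), lambda* = (-3.3455)


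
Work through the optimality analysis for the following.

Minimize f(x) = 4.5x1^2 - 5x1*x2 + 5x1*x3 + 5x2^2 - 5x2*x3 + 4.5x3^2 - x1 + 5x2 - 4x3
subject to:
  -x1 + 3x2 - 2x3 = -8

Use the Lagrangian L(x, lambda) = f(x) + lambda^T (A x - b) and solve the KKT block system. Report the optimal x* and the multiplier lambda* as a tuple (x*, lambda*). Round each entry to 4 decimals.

Form the Lagrangian:
  L(x, lambda) = (1/2) x^T Q x + c^T x + lambda^T (A x - b)
Stationarity (grad_x L = 0): Q x + c + A^T lambda = 0.
Primal feasibility: A x = b.

This gives the KKT block system:
  [ Q   A^T ] [ x     ]   [-c ]
  [ A    0  ] [ lambda ] = [ b ]

Solving the linear system:
  x*      = (-1.122, -2.2927, 1.122)
  lambda* = (5.9756)
  f(x*)   = 16.4878

x* = (-1.122, -2.2927, 1.122), lambda* = (5.9756)


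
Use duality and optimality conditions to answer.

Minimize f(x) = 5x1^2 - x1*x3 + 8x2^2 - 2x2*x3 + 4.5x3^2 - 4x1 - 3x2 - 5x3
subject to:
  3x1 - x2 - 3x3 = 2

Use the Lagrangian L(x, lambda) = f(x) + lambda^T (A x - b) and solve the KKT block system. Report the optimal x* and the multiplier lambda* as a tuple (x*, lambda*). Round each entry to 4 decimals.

Form the Lagrangian:
  L(x, lambda) = (1/2) x^T Q x + c^T x + lambda^T (A x - b)
Stationarity (grad_x L = 0): Q x + c + A^T lambda = 0.
Primal feasibility: A x = b.

This gives the KKT block system:
  [ Q   A^T ] [ x     ]   [-c ]
  [ A    0  ] [ lambda ] = [ b ]

Solving the linear system:
  x*      = (0.8743, 0.1135, 0.1698)
  lambda* = (-1.5243)
  f(x*)   = -0.8189

x* = (0.8743, 0.1135, 0.1698), lambda* = (-1.5243)


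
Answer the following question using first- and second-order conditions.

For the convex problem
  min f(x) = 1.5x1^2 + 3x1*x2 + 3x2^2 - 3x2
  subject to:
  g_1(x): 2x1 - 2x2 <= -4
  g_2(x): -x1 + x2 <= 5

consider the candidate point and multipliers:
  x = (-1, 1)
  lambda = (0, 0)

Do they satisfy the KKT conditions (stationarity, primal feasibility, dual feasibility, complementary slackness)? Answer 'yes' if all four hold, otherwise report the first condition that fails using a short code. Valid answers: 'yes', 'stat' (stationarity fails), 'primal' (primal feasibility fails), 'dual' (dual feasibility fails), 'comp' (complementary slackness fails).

Gradient of f: grad f(x) = Q x + c = (0, 0)
Constraint values g_i(x) = a_i^T x - b_i:
  g_1((-1, 1)) = 0
  g_2((-1, 1)) = -3
Stationarity residual: grad f(x) + sum_i lambda_i a_i = (0, 0)
  -> stationarity OK
Primal feasibility (all g_i <= 0): OK
Dual feasibility (all lambda_i >= 0): OK
Complementary slackness (lambda_i * g_i(x) = 0 for all i): OK

Verdict: yes, KKT holds.

yes


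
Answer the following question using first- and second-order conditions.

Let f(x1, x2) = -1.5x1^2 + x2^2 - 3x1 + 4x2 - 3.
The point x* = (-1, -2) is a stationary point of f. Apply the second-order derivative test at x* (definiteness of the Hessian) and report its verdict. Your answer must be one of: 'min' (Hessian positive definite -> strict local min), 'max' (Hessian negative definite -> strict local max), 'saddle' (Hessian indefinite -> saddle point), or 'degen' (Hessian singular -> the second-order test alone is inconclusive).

Compute the Hessian H = grad^2 f:
  H = [[-3, 0], [0, 2]]
Verify stationarity: grad f(x*) = H x* + g = (0, 0).
Eigenvalues of H: -3, 2.
Eigenvalues have mixed signs, so H is indefinite -> x* is a saddle point.

saddle


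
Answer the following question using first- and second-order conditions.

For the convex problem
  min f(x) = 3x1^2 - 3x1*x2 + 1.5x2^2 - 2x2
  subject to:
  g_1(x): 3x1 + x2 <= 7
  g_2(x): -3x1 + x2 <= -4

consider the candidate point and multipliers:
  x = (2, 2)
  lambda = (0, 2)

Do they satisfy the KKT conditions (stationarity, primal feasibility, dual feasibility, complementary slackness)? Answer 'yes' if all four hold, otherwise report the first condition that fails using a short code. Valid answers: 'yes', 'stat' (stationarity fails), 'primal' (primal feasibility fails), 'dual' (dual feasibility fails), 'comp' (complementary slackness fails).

Gradient of f: grad f(x) = Q x + c = (6, -2)
Constraint values g_i(x) = a_i^T x - b_i:
  g_1((2, 2)) = 1
  g_2((2, 2)) = 0
Stationarity residual: grad f(x) + sum_i lambda_i a_i = (0, 0)
  -> stationarity OK
Primal feasibility (all g_i <= 0): FAILS
Dual feasibility (all lambda_i >= 0): OK
Complementary slackness (lambda_i * g_i(x) = 0 for all i): OK

Verdict: the first failing condition is primal_feasibility -> primal.

primal


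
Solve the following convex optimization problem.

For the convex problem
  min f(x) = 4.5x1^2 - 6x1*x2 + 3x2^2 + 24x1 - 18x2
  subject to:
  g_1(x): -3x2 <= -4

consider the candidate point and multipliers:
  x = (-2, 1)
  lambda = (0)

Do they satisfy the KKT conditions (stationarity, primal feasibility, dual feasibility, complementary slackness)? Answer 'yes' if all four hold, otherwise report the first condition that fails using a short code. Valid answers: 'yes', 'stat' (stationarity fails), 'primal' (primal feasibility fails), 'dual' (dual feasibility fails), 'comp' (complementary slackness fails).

Gradient of f: grad f(x) = Q x + c = (0, 0)
Constraint values g_i(x) = a_i^T x - b_i:
  g_1((-2, 1)) = 1
Stationarity residual: grad f(x) + sum_i lambda_i a_i = (0, 0)
  -> stationarity OK
Primal feasibility (all g_i <= 0): FAILS
Dual feasibility (all lambda_i >= 0): OK
Complementary slackness (lambda_i * g_i(x) = 0 for all i): OK

Verdict: the first failing condition is primal_feasibility -> primal.

primal


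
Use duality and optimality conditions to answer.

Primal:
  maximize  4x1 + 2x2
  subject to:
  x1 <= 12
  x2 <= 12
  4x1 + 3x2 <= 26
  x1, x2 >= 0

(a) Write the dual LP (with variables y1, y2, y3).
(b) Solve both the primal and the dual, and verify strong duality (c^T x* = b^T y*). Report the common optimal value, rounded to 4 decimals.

The standard primal-dual pair for 'max c^T x s.t. A x <= b, x >= 0' is:
  Dual:  min b^T y  s.t.  A^T y >= c,  y >= 0.

So the dual LP is:
  minimize  12y1 + 12y2 + 26y3
  subject to:
    y1 + 4y3 >= 4
    y2 + 3y3 >= 2
    y1, y2, y3 >= 0

Solving the primal: x* = (6.5, 0).
  primal value c^T x* = 26.
Solving the dual: y* = (0, 0, 1).
  dual value b^T y* = 26.
Strong duality: c^T x* = b^T y*. Confirmed.

26


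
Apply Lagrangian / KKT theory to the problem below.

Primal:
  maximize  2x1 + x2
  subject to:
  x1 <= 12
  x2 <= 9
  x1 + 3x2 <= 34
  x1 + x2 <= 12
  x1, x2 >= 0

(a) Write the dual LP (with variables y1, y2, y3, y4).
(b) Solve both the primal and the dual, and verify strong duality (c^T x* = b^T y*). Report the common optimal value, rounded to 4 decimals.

The standard primal-dual pair for 'max c^T x s.t. A x <= b, x >= 0' is:
  Dual:  min b^T y  s.t.  A^T y >= c,  y >= 0.

So the dual LP is:
  minimize  12y1 + 9y2 + 34y3 + 12y4
  subject to:
    y1 + y3 + y4 >= 2
    y2 + 3y3 + y4 >= 1
    y1, y2, y3, y4 >= 0

Solving the primal: x* = (12, 0).
  primal value c^T x* = 24.
Solving the dual: y* = (0, 0, 0, 2).
  dual value b^T y* = 24.
Strong duality: c^T x* = b^T y*. Confirmed.

24


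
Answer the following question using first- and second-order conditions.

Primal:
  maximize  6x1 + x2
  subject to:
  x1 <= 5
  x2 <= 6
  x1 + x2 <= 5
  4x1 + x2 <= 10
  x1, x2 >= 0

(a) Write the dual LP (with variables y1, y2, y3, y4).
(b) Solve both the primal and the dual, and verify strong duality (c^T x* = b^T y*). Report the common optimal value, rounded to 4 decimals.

The standard primal-dual pair for 'max c^T x s.t. A x <= b, x >= 0' is:
  Dual:  min b^T y  s.t.  A^T y >= c,  y >= 0.

So the dual LP is:
  minimize  5y1 + 6y2 + 5y3 + 10y4
  subject to:
    y1 + y3 + 4y4 >= 6
    y2 + y3 + y4 >= 1
    y1, y2, y3, y4 >= 0

Solving the primal: x* = (2.5, 0).
  primal value c^T x* = 15.
Solving the dual: y* = (0, 0, 0, 1.5).
  dual value b^T y* = 15.
Strong duality: c^T x* = b^T y*. Confirmed.

15


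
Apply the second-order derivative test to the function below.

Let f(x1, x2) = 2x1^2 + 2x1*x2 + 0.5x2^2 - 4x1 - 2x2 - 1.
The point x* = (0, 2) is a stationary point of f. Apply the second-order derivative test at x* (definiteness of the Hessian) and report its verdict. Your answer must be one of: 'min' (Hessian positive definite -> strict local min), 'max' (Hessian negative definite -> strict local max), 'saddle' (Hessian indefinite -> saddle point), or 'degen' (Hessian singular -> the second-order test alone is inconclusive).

Compute the Hessian H = grad^2 f:
  H = [[4, 2], [2, 1]]
Verify stationarity: grad f(x*) = H x* + g = (0, 0).
Eigenvalues of H: 0, 5.
H has a zero eigenvalue (singular; positive semidefinite but not definite), so H is neither positive definite, negative definite, nor indefinite. The second-order test alone is inconclusive -> degen.
(Indeed, f is constant along the null direction of H through x*, so x* is not a strict local extremum.)

degen


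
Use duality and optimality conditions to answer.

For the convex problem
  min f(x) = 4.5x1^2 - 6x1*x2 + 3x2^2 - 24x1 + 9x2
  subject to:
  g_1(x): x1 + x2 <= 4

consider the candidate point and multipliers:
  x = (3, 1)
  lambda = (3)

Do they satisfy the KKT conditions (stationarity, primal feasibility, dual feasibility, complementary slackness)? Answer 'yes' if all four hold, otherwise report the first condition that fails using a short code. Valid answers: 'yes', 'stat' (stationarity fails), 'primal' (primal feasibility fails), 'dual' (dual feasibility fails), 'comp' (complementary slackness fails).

Gradient of f: grad f(x) = Q x + c = (-3, -3)
Constraint values g_i(x) = a_i^T x - b_i:
  g_1((3, 1)) = 0
Stationarity residual: grad f(x) + sum_i lambda_i a_i = (0, 0)
  -> stationarity OK
Primal feasibility (all g_i <= 0): OK
Dual feasibility (all lambda_i >= 0): OK
Complementary slackness (lambda_i * g_i(x) = 0 for all i): OK

Verdict: yes, KKT holds.

yes


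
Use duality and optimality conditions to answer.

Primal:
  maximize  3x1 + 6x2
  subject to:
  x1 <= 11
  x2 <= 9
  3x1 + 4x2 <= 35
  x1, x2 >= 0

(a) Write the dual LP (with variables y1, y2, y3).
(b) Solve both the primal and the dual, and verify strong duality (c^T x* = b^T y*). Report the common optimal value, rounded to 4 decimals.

The standard primal-dual pair for 'max c^T x s.t. A x <= b, x >= 0' is:
  Dual:  min b^T y  s.t.  A^T y >= c,  y >= 0.

So the dual LP is:
  minimize  11y1 + 9y2 + 35y3
  subject to:
    y1 + 3y3 >= 3
    y2 + 4y3 >= 6
    y1, y2, y3 >= 0

Solving the primal: x* = (0, 8.75).
  primal value c^T x* = 52.5.
Solving the dual: y* = (0, 0, 1.5).
  dual value b^T y* = 52.5.
Strong duality: c^T x* = b^T y*. Confirmed.

52.5


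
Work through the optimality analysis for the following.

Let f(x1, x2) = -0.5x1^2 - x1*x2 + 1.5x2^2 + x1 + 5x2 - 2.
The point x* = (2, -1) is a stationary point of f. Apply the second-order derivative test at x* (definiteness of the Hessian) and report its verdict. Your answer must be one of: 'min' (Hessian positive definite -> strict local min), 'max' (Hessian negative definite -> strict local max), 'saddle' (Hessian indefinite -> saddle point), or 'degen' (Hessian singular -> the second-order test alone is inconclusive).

Compute the Hessian H = grad^2 f:
  H = [[-1, -1], [-1, 3]]
Verify stationarity: grad f(x*) = H x* + g = (0, 0).
Eigenvalues of H: -1.2361, 3.2361.
Eigenvalues have mixed signs, so H is indefinite -> x* is a saddle point.

saddle


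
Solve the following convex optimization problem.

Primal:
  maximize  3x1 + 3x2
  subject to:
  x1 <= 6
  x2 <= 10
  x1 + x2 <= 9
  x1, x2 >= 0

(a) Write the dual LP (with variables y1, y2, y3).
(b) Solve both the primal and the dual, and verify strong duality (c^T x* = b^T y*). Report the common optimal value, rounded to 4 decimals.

The standard primal-dual pair for 'max c^T x s.t. A x <= b, x >= 0' is:
  Dual:  min b^T y  s.t.  A^T y >= c,  y >= 0.

So the dual LP is:
  minimize  6y1 + 10y2 + 9y3
  subject to:
    y1 + y3 >= 3
    y2 + y3 >= 3
    y1, y2, y3 >= 0

Solving the primal: x* = (0, 9).
  primal value c^T x* = 27.
Solving the dual: y* = (0, 0, 3).
  dual value b^T y* = 27.
Strong duality: c^T x* = b^T y*. Confirmed.

27


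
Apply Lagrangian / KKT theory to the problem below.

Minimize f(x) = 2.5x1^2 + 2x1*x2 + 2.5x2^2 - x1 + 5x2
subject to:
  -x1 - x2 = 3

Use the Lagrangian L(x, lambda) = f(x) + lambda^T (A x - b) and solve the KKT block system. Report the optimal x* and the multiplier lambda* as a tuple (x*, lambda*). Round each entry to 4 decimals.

Form the Lagrangian:
  L(x, lambda) = (1/2) x^T Q x + c^T x + lambda^T (A x - b)
Stationarity (grad_x L = 0): Q x + c + A^T lambda = 0.
Primal feasibility: A x = b.

This gives the KKT block system:
  [ Q   A^T ] [ x     ]   [-c ]
  [ A    0  ] [ lambda ] = [ b ]

Solving the linear system:
  x*      = (-0.5, -2.5)
  lambda* = (-8.5)
  f(x*)   = 6.75

x* = (-0.5, -2.5), lambda* = (-8.5)


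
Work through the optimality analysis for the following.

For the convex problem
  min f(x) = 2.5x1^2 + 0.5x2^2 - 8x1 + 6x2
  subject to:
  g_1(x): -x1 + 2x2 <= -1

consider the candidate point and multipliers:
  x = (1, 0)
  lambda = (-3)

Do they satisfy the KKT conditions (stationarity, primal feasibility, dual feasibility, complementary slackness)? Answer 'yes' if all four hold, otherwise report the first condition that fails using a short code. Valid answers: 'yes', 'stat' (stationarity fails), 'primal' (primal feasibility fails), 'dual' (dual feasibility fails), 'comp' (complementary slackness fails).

Gradient of f: grad f(x) = Q x + c = (-3, 6)
Constraint values g_i(x) = a_i^T x - b_i:
  g_1((1, 0)) = 0
Stationarity residual: grad f(x) + sum_i lambda_i a_i = (0, 0)
  -> stationarity OK
Primal feasibility (all g_i <= 0): OK
Dual feasibility (all lambda_i >= 0): FAILS
Complementary slackness (lambda_i * g_i(x) = 0 for all i): OK

Verdict: the first failing condition is dual_feasibility -> dual.

dual


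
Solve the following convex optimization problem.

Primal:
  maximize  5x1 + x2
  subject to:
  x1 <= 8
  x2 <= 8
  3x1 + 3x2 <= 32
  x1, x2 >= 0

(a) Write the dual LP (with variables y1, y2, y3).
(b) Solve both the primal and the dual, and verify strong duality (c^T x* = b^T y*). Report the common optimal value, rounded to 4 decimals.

The standard primal-dual pair for 'max c^T x s.t. A x <= b, x >= 0' is:
  Dual:  min b^T y  s.t.  A^T y >= c,  y >= 0.

So the dual LP is:
  minimize  8y1 + 8y2 + 32y3
  subject to:
    y1 + 3y3 >= 5
    y2 + 3y3 >= 1
    y1, y2, y3 >= 0

Solving the primal: x* = (8, 2.6667).
  primal value c^T x* = 42.6667.
Solving the dual: y* = (4, 0, 0.3333).
  dual value b^T y* = 42.6667.
Strong duality: c^T x* = b^T y*. Confirmed.

42.6667


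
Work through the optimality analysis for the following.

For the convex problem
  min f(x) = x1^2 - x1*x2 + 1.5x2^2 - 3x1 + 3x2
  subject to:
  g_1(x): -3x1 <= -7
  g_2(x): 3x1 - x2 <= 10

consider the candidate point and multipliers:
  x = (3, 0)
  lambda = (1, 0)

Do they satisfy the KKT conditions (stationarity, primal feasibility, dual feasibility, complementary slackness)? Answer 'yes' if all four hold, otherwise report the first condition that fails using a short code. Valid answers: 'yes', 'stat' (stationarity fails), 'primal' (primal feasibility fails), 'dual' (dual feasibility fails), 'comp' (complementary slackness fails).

Gradient of f: grad f(x) = Q x + c = (3, 0)
Constraint values g_i(x) = a_i^T x - b_i:
  g_1((3, 0)) = -2
  g_2((3, 0)) = -1
Stationarity residual: grad f(x) + sum_i lambda_i a_i = (0, 0)
  -> stationarity OK
Primal feasibility (all g_i <= 0): OK
Dual feasibility (all lambda_i >= 0): OK
Complementary slackness (lambda_i * g_i(x) = 0 for all i): FAILS

Verdict: the first failing condition is complementary_slackness -> comp.

comp


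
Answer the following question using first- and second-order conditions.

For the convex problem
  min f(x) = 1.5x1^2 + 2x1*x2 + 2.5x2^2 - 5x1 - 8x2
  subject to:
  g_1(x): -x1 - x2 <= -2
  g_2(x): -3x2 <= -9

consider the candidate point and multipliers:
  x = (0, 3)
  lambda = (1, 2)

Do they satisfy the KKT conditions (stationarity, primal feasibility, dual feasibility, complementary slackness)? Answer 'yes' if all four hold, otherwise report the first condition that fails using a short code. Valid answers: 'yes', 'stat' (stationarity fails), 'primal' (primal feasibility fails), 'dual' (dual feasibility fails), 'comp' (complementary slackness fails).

Gradient of f: grad f(x) = Q x + c = (1, 7)
Constraint values g_i(x) = a_i^T x - b_i:
  g_1((0, 3)) = -1
  g_2((0, 3)) = 0
Stationarity residual: grad f(x) + sum_i lambda_i a_i = (0, 0)
  -> stationarity OK
Primal feasibility (all g_i <= 0): OK
Dual feasibility (all lambda_i >= 0): OK
Complementary slackness (lambda_i * g_i(x) = 0 for all i): FAILS

Verdict: the first failing condition is complementary_slackness -> comp.

comp


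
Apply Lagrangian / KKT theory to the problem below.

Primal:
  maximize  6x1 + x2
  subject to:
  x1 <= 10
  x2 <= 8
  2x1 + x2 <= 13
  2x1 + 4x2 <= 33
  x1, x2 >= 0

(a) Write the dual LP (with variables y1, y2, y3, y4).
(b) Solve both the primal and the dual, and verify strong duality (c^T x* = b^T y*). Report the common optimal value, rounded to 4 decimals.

The standard primal-dual pair for 'max c^T x s.t. A x <= b, x >= 0' is:
  Dual:  min b^T y  s.t.  A^T y >= c,  y >= 0.

So the dual LP is:
  minimize  10y1 + 8y2 + 13y3 + 33y4
  subject to:
    y1 + 2y3 + 2y4 >= 6
    y2 + y3 + 4y4 >= 1
    y1, y2, y3, y4 >= 0

Solving the primal: x* = (6.5, 0).
  primal value c^T x* = 39.
Solving the dual: y* = (0, 0, 3, 0).
  dual value b^T y* = 39.
Strong duality: c^T x* = b^T y*. Confirmed.

39


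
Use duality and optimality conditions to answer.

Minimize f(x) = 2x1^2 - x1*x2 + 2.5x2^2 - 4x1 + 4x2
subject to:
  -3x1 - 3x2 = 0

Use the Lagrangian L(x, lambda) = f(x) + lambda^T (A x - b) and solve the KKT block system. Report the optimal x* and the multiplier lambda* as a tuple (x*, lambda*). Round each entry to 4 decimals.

Form the Lagrangian:
  L(x, lambda) = (1/2) x^T Q x + c^T x + lambda^T (A x - b)
Stationarity (grad_x L = 0): Q x + c + A^T lambda = 0.
Primal feasibility: A x = b.

This gives the KKT block system:
  [ Q   A^T ] [ x     ]   [-c ]
  [ A    0  ] [ lambda ] = [ b ]

Solving the linear system:
  x*      = (0.7273, -0.7273)
  lambda* = (-0.1212)
  f(x*)   = -2.9091

x* = (0.7273, -0.7273), lambda* = (-0.1212)


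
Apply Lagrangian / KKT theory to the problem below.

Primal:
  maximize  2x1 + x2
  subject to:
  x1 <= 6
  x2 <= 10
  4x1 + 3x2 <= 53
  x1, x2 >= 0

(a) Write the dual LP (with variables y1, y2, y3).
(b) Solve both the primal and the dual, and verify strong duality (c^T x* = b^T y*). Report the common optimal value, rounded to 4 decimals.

The standard primal-dual pair for 'max c^T x s.t. A x <= b, x >= 0' is:
  Dual:  min b^T y  s.t.  A^T y >= c,  y >= 0.

So the dual LP is:
  minimize  6y1 + 10y2 + 53y3
  subject to:
    y1 + 4y3 >= 2
    y2 + 3y3 >= 1
    y1, y2, y3 >= 0

Solving the primal: x* = (6, 9.6667).
  primal value c^T x* = 21.6667.
Solving the dual: y* = (0.6667, 0, 0.3333).
  dual value b^T y* = 21.6667.
Strong duality: c^T x* = b^T y*. Confirmed.

21.6667


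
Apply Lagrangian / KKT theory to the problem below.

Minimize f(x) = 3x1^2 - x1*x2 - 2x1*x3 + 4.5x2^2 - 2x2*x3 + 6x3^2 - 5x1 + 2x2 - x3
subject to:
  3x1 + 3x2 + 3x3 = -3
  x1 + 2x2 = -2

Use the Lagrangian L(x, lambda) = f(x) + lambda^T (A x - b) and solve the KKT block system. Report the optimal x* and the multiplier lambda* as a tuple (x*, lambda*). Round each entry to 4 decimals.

Form the Lagrangian:
  L(x, lambda) = (1/2) x^T Q x + c^T x + lambda^T (A x - b)
Stationarity (grad_x L = 0): Q x + c + A^T lambda = 0.
Primal feasibility: A x = b.

This gives the KKT block system:
  [ Q   A^T ] [ x     ]   [-c ]
  [ A    0  ] [ lambda ] = [ b ]

Solving the linear system:
  x*      = (0.0755, -1.0377, -0.0377)
  lambda* = (-0.1572, 3.9057)
  f(x*)   = 2.4623

x* = (0.0755, -1.0377, -0.0377), lambda* = (-0.1572, 3.9057)


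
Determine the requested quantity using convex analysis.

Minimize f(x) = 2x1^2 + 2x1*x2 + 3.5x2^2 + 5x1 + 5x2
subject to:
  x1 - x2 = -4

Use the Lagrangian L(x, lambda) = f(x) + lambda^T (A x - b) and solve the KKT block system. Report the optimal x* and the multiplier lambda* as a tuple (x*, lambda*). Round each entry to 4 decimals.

Form the Lagrangian:
  L(x, lambda) = (1/2) x^T Q x + c^T x + lambda^T (A x - b)
Stationarity (grad_x L = 0): Q x + c + A^T lambda = 0.
Primal feasibility: A x = b.

This gives the KKT block system:
  [ Q   A^T ] [ x     ]   [-c ]
  [ A    0  ] [ lambda ] = [ b ]

Solving the linear system:
  x*      = (-3.0667, 0.9333)
  lambda* = (5.4)
  f(x*)   = 5.4667

x* = (-3.0667, 0.9333), lambda* = (5.4)


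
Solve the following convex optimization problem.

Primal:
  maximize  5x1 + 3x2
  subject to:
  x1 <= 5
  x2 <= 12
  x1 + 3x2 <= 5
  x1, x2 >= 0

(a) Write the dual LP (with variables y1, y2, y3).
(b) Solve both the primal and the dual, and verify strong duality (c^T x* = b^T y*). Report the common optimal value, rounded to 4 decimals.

The standard primal-dual pair for 'max c^T x s.t. A x <= b, x >= 0' is:
  Dual:  min b^T y  s.t.  A^T y >= c,  y >= 0.

So the dual LP is:
  minimize  5y1 + 12y2 + 5y3
  subject to:
    y1 + y3 >= 5
    y2 + 3y3 >= 3
    y1, y2, y3 >= 0

Solving the primal: x* = (5, 0).
  primal value c^T x* = 25.
Solving the dual: y* = (4, 0, 1).
  dual value b^T y* = 25.
Strong duality: c^T x* = b^T y*. Confirmed.

25


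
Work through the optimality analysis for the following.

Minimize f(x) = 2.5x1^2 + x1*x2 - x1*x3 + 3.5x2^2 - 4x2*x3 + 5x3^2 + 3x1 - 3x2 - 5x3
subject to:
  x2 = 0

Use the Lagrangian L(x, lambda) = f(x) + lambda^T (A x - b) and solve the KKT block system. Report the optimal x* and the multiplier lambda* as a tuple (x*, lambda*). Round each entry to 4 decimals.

Form the Lagrangian:
  L(x, lambda) = (1/2) x^T Q x + c^T x + lambda^T (A x - b)
Stationarity (grad_x L = 0): Q x + c + A^T lambda = 0.
Primal feasibility: A x = b.

This gives the KKT block system:
  [ Q   A^T ] [ x     ]   [-c ]
  [ A    0  ] [ lambda ] = [ b ]

Solving the linear system:
  x*      = (-0.5102, 0, 0.449)
  lambda* = (5.3061)
  f(x*)   = -1.8878

x* = (-0.5102, 0, 0.449), lambda* = (5.3061)


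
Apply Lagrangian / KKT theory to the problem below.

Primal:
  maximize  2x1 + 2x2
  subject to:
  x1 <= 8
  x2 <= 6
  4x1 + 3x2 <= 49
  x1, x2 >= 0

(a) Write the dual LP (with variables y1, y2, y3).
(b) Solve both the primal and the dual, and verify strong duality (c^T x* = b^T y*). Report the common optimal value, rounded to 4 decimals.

The standard primal-dual pair for 'max c^T x s.t. A x <= b, x >= 0' is:
  Dual:  min b^T y  s.t.  A^T y >= c,  y >= 0.

So the dual LP is:
  minimize  8y1 + 6y2 + 49y3
  subject to:
    y1 + 4y3 >= 2
    y2 + 3y3 >= 2
    y1, y2, y3 >= 0

Solving the primal: x* = (7.75, 6).
  primal value c^T x* = 27.5.
Solving the dual: y* = (0, 0.5, 0.5).
  dual value b^T y* = 27.5.
Strong duality: c^T x* = b^T y*. Confirmed.

27.5


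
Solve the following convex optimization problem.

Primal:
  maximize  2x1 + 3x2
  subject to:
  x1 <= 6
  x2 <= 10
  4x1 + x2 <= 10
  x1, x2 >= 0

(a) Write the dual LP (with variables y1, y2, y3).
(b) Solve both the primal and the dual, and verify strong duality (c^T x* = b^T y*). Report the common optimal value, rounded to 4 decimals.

The standard primal-dual pair for 'max c^T x s.t. A x <= b, x >= 0' is:
  Dual:  min b^T y  s.t.  A^T y >= c,  y >= 0.

So the dual LP is:
  minimize  6y1 + 10y2 + 10y3
  subject to:
    y1 + 4y3 >= 2
    y2 + y3 >= 3
    y1, y2, y3 >= 0

Solving the primal: x* = (0, 10).
  primal value c^T x* = 30.
Solving the dual: y* = (0, 2.5, 0.5).
  dual value b^T y* = 30.
Strong duality: c^T x* = b^T y*. Confirmed.

30


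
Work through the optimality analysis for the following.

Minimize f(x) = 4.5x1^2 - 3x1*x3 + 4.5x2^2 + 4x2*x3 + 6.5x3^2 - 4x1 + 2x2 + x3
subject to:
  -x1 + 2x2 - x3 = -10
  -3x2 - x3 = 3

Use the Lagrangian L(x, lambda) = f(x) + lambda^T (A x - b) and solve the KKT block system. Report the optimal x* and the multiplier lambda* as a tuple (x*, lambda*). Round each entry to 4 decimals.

Form the Lagrangian:
  L(x, lambda) = (1/2) x^T Q x + c^T x + lambda^T (A x - b)
Stationarity (grad_x L = 0): Q x + c + A^T lambda = 0.
Primal feasibility: A x = b.

This gives the KKT block system:
  [ Q   A^T ] [ x     ]   [-c ]
  [ A    0  ] [ lambda ] = [ b ]

Solving the linear system:
  x*      = (3.036, -1.9928, 2.9784)
  lambda* = (14.3885, 8.2518)
  f(x*)   = 52.9892

x* = (3.036, -1.9928, 2.9784), lambda* = (14.3885, 8.2518)


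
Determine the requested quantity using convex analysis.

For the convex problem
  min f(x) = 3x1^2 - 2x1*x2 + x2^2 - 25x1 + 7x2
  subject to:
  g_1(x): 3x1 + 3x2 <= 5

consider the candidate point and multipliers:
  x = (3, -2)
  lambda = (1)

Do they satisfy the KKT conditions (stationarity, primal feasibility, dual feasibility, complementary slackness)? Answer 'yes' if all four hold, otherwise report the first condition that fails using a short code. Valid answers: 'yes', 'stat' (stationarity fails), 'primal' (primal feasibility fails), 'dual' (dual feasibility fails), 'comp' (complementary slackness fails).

Gradient of f: grad f(x) = Q x + c = (-3, -3)
Constraint values g_i(x) = a_i^T x - b_i:
  g_1((3, -2)) = -2
Stationarity residual: grad f(x) + sum_i lambda_i a_i = (0, 0)
  -> stationarity OK
Primal feasibility (all g_i <= 0): OK
Dual feasibility (all lambda_i >= 0): OK
Complementary slackness (lambda_i * g_i(x) = 0 for all i): FAILS

Verdict: the first failing condition is complementary_slackness -> comp.

comp


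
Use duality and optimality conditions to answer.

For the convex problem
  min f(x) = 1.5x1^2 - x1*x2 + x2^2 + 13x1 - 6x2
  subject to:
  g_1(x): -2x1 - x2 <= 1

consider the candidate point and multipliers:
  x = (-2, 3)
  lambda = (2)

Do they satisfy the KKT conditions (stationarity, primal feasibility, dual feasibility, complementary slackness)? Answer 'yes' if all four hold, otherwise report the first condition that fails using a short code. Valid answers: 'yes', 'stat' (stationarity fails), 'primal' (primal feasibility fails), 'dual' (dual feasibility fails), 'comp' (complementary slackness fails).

Gradient of f: grad f(x) = Q x + c = (4, 2)
Constraint values g_i(x) = a_i^T x - b_i:
  g_1((-2, 3)) = 0
Stationarity residual: grad f(x) + sum_i lambda_i a_i = (0, 0)
  -> stationarity OK
Primal feasibility (all g_i <= 0): OK
Dual feasibility (all lambda_i >= 0): OK
Complementary slackness (lambda_i * g_i(x) = 0 for all i): OK

Verdict: yes, KKT holds.

yes


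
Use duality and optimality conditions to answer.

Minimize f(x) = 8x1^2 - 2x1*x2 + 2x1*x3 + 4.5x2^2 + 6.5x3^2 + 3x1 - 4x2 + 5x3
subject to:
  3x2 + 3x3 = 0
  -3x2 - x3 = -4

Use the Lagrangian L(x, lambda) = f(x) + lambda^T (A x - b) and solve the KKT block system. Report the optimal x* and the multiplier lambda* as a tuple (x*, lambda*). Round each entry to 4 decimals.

Form the Lagrangian:
  L(x, lambda) = (1/2) x^T Q x + c^T x + lambda^T (A x - b)
Stationarity (grad_x L = 0): Q x + c + A^T lambda = 0.
Primal feasibility: A x = b.

This gives the KKT block system:
  [ Q   A^T ] [ x     ]   [-c ]
  [ A    0  ] [ lambda ] = [ b ]

Solving the linear system:
  x*      = (0.3125, 2, -2)
  lambda* = (12.4167, 16.875)
  f(x*)   = 25.2187

x* = (0.3125, 2, -2), lambda* = (12.4167, 16.875)


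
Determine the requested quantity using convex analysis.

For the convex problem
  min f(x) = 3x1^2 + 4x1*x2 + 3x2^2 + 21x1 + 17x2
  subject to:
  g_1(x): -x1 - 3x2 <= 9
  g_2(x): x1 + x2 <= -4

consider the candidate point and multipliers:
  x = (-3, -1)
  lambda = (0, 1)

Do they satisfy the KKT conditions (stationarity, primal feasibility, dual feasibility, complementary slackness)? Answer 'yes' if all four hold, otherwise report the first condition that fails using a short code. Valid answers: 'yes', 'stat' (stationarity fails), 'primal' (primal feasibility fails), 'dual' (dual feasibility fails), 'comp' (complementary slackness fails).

Gradient of f: grad f(x) = Q x + c = (-1, -1)
Constraint values g_i(x) = a_i^T x - b_i:
  g_1((-3, -1)) = -3
  g_2((-3, -1)) = 0
Stationarity residual: grad f(x) + sum_i lambda_i a_i = (0, 0)
  -> stationarity OK
Primal feasibility (all g_i <= 0): OK
Dual feasibility (all lambda_i >= 0): OK
Complementary slackness (lambda_i * g_i(x) = 0 for all i): OK

Verdict: yes, KKT holds.

yes
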